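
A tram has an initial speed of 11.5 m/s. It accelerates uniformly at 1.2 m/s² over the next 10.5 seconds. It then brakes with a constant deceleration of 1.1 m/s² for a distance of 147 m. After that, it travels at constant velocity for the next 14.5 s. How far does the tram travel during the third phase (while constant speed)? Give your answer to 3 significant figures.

233 m

Phase 1 (accelerating): v₀ = 11.5 m/s, a = 1.2 m/s².
v = v₀ + at = 11.5 + (1.2)(10.5) = 24.1 m/s
Δx = v₀t + ½at² = 11.5·10.5 + 0.5·1.2·10.5² = 187 m

Phase 2 (decelerating): v₀ = 24.1 m/s, a = -1.1 m/s².
v² = v₀² + 2aΔx = 24.1² + 2·-1.1·147 = 257 → v = 16.0 m/s
t = (v − v₀)/a = (16.0 − 24.1)/-1.1 = 7.32 s

Phase 3 (constant speed): v₀ = 16.0 m/s, a = 0 m/s².
v = v₀ + at = 16.0 + (0)(14.5) = 16.0 m/s
Δx = v₀t + ½at² = 16.0·14.5 + 0.5·0·14.5² = 233 m
Distance in phase 3 = 233 m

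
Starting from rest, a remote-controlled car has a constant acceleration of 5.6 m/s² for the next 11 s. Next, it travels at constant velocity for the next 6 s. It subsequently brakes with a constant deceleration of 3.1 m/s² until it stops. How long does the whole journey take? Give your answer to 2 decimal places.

36.87 s

Phase 1 (accelerating): v₀ = 0 m/s, a = 5.6 m/s².
v = v₀ + at = 0 + (5.6)(11) = 61.6 m/s
Δx = v₀t + ½at² = 0·11 + 0.5·5.6·11² = 339 m

Phase 2 (constant speed): v₀ = 61.6 m/s, a = 0 m/s².
v = v₀ + at = 61.6 + (0)(6) = 61.6 m/s
Δx = v₀t + ½at² = 61.6·6 + 0.5·0·6² = 370 m

Phase 3 (decelerating): v₀ = 61.6 m/s, a = -3.1 m/s².
v = v₀ + at → t = (0 − 61.6) / -3.1 = 19.9 s
v² = v₀² + 2aΔx → Δx = (0² − 61.6²)/(2·-3.1) = 612 m
Total time = 11.0 + 6.00 + 19.9 = 36.9 s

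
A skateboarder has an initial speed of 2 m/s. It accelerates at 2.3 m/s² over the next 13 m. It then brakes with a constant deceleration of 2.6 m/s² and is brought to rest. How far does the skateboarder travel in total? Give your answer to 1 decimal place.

25.3 m

Phase 1 (accelerating): v₀ = 2.00 m/s, a = 2.3 m/s².
v² = v₀² + 2aΔx = 2.00² + 2·2.3·13 = 63.8 → v = 7.99 m/s
t = (v − v₀)/a = (7.99 − 2.00)/2.3 = 2.60 s

Phase 2 (decelerating): v₀ = 7.99 m/s, a = -2.6 m/s².
v = v₀ + at → t = (0 − 7.99) / -2.6 = 3.07 s
v² = v₀² + 2aΔx → Δx = (0² − 7.99²)/(2·-2.6) = 12.3 m
Total distance = 13.0 + 12.3 = 25.3 m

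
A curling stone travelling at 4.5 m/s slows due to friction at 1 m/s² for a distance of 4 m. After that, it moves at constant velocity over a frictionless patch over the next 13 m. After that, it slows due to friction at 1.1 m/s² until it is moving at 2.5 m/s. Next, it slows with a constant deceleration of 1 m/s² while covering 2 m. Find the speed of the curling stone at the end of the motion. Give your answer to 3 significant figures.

1.50 m/s

Phase 1 (decelerating): v₀ = 4.50 m/s, a = -1 m/s².
v² = v₀² + 2aΔx = 4.50² + 2·-1·4 = 12.2 → v = 3.50 m/s
t = (v − v₀)/a = (3.50 − 4.50)/-1 = 1.00 s

Phase 2 (constant speed): v₀ = 3.50 m/s, a = 0 m/s².
Constant speed: t = d/v = 13/3.50 = 3.71 s

Phase 3 (decelerating): v₀ = 3.50 m/s, a = -1.1 m/s².
v = v₀ + at → t = (2.5 − 3.50) / -1.1 = 0.909 s
v² = v₀² + 2aΔx → Δx = (2.5² − 3.50²)/(2·-1.1) = 2.73 m

Phase 4 (decelerating): v₀ = 2.50 m/s, a = -1 m/s².
v² = v₀² + 2aΔx = 2.50² + 2·-1·2 = 2.25 → v = 1.50 m/s
t = (v − v₀)/a = (1.50 − 2.50)/-1 = 1.00 s
Final speed = 1.50 m/s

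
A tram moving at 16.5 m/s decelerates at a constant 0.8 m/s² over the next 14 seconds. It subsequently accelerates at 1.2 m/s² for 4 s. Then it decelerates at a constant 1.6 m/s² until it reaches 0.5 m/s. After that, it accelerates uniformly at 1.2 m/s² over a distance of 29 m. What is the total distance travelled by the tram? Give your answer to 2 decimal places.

Phase 1 (decelerating): v₀ = 16.5 m/s, a = -0.8 m/s².
v = v₀ + at = 16.5 + (-0.8)(14) = 5.30 m/s
Δx = v₀t + ½at² = 16.5·14 + 0.5·-0.8·14² = 153 m

Phase 2 (accelerating): v₀ = 5.30 m/s, a = 1.2 m/s².
v = v₀ + at = 5.30 + (1.2)(4) = 10.1 m/s
Δx = v₀t + ½at² = 5.30·4 + 0.5·1.2·4² = 30.8 m

Phase 3 (decelerating): v₀ = 10.1 m/s, a = -1.6 m/s².
v = v₀ + at → t = (0.5 − 10.1) / -1.6 = 6.00 s
v² = v₀² + 2aΔx → Δx = (0.5² − 10.1²)/(2·-1.6) = 31.8 m

Phase 4 (accelerating): v₀ = 0.500 m/s, a = 1.2 m/s².
v² = v₀² + 2aΔx = 0.500² + 2·1.2·29 = 69.8 → v = 8.36 m/s
t = (v − v₀)/a = (8.36 − 0.500)/1.2 = 6.55 s
Total distance = 153 + 30.8 + 31.8 + 29.0 = 244 m

244.20 m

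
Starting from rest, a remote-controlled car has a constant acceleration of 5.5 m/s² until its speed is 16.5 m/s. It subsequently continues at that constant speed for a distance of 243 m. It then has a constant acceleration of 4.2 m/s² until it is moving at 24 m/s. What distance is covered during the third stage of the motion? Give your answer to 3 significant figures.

36.2 m

Phase 1 (accelerating): v₀ = 0 m/s, a = 5.5 m/s².
v = v₀ + at → t = (16.5 − 0) / 5.5 = 3.00 s
v² = v₀² + 2aΔx → Δx = (16.5² − 0²)/(2·5.5) = 24.8 m

Phase 2 (constant speed): v₀ = 16.5 m/s, a = 0 m/s².
Constant speed: t = d/v = 243/16.5 = 14.7 s

Phase 3 (accelerating): v₀ = 16.5 m/s, a = 4.2 m/s².
v = v₀ + at → t = (24 − 16.5) / 4.2 = 1.79 s
v² = v₀² + 2aΔx → Δx = (24² − 16.5²)/(2·4.2) = 36.2 m
Distance in phase 3 = 36.2 m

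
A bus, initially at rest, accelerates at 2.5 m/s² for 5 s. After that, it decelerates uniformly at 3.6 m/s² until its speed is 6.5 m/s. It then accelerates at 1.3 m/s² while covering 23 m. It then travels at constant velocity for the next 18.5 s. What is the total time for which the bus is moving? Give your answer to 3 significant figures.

27.9 s

Phase 1 (accelerating): v₀ = 0 m/s, a = 2.5 m/s².
v = v₀ + at = 0 + (2.5)(5) = 12.5 m/s
Δx = v₀t + ½at² = 0·5 + 0.5·2.5·5² = 31.2 m

Phase 2 (decelerating): v₀ = 12.5 m/s, a = -3.6 m/s².
v = v₀ + at → t = (6.5 − 12.5) / -3.6 = 1.67 s
v² = v₀² + 2aΔx → Δx = (6.5² − 12.5²)/(2·-3.6) = 15.8 m

Phase 3 (accelerating): v₀ = 6.50 m/s, a = 1.3 m/s².
v² = v₀² + 2aΔx = 6.50² + 2·1.3·23 = 102 → v = 10.1 m/s
t = (v − v₀)/a = (10.1 − 6.50)/1.3 = 2.77 s

Phase 4 (constant speed): v₀ = 10.1 m/s, a = 0 m/s².
v = v₀ + at = 10.1 + (0)(18.5) = 10.1 m/s
Δx = v₀t + ½at² = 10.1·18.5 + 0.5·0·18.5² = 187 m
Total time = 5.00 + 1.67 + 2.77 + 18.5 = 27.9 s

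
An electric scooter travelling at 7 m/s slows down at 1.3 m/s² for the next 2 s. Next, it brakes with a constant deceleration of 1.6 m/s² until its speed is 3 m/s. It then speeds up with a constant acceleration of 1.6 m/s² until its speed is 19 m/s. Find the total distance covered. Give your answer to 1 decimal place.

124.6 m

Phase 1 (decelerating): v₀ = 7.00 m/s, a = -1.3 m/s².
v = v₀ + at = 7.00 + (-1.3)(2) = 4.40 m/s
Δx = v₀t + ½at² = 7.00·2 + 0.5·-1.3·2² = 11.4 m

Phase 2 (decelerating): v₀ = 4.40 m/s, a = -1.6 m/s².
v = v₀ + at → t = (3 − 4.40) / -1.6 = 0.875 s
v² = v₀² + 2aΔx → Δx = (3² − 4.40²)/(2·-1.6) = 3.24 m

Phase 3 (accelerating): v₀ = 3.00 m/s, a = 1.6 m/s².
v = v₀ + at → t = (19 − 3.00) / 1.6 = 10.0 s
v² = v₀² + 2aΔx → Δx = (19² − 3.00²)/(2·1.6) = 110 m
Total distance = 11.4 + 3.24 + 110 = 125 m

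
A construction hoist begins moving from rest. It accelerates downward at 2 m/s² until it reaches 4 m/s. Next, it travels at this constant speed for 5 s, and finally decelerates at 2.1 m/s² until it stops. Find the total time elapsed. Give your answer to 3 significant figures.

8.90 s

Phase 1 (accelerating): v₀ = 0 m/s, a = 2 m/s².
v = v₀ + at → t = (4 − 0) / 2 = 2.00 s
v² = v₀² + 2aΔx → Δx = (4² − 0²)/(2·2) = 4.00 m

Phase 2 (constant speed): v₀ = 4.00 m/s, a = 0 m/s².
v = v₀ + at = 4.00 + (0)(5) = 4.00 m/s
Δx = v₀t + ½at² = 4.00·5 + 0.5·0·5² = 20.0 m

Phase 3 (decelerating): v₀ = 4.00 m/s, a = -2.1 m/s².
v = v₀ + at → t = (0 − 4.00) / -2.1 = 1.90 s
v² = v₀² + 2aΔx → Δx = (0² − 4.00²)/(2·-2.1) = 3.81 m
Total time = 2.00 + 5.00 + 1.90 = 8.90 s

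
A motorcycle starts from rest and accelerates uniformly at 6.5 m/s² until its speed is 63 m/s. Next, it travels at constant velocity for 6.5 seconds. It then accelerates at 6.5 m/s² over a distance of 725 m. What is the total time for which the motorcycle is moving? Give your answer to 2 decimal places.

Phase 1 (accelerating): v₀ = 0 m/s, a = 6.5 m/s².
v = v₀ + at → t = (63 − 0) / 6.5 = 9.69 s
v² = v₀² + 2aΔx → Δx = (63² − 0²)/(2·6.5) = 305 m

Phase 2 (constant speed): v₀ = 63.0 m/s, a = 0 m/s².
v = v₀ + at = 63.0 + (0)(6.5) = 63.0 m/s
Δx = v₀t + ½at² = 63.0·6.5 + 0.5·0·6.5² = 410 m

Phase 3 (accelerating): v₀ = 63.0 m/s, a = 6.5 m/s².
v² = v₀² + 2aΔx = 63.0² + 2·6.5·725 = 13400 → v = 116 m/s
t = (v − v₀)/a = (116 − 63.0)/6.5 = 8.11 s
Total time = 9.69 + 6.50 + 8.11 = 24.3 s

24.30 s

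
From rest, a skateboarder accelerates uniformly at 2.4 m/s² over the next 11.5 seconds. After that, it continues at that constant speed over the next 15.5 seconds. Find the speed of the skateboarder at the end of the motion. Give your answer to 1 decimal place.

27.6 m/s

Phase 1 (accelerating): v₀ = 0 m/s, a = 2.4 m/s².
v = v₀ + at = 0 + (2.4)(11.5) = 27.6 m/s
Δx = v₀t + ½at² = 0·11.5 + 0.5·2.4·11.5² = 159 m

Phase 2 (constant speed): v₀ = 27.6 m/s, a = 0 m/s².
v = v₀ + at = 27.6 + (0)(15.5) = 27.6 m/s
Δx = v₀t + ½at² = 27.6·15.5 + 0.5·0·15.5² = 428 m
Final speed = 27.6 m/s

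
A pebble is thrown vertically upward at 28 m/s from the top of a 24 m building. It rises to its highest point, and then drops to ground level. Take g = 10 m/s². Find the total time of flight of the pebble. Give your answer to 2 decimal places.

6.36 s

Phase 1 (rising): v₀ = 28.0 m/s, a = -10 m/s².
v = v₀ + at → t = (0 − 28.0) / -10 = 2.80 s
v² = v₀² + 2aΔx → Δx = (0² − 28.0²)/(2·-10) = 39.2 m

Phase 2 (falling): v₀ = 0 m/s, a = -10 m/s².
Falls 63.2 m from rest: t = √(2·63.2/10) = 3.56 s; v = g·t = 35.6 m/s.
Total time = 2.80 + 3.56 = 6.36 s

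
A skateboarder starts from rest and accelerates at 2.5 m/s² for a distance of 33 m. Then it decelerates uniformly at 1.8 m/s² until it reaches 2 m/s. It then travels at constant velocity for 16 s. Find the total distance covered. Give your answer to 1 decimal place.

109.7 m

Phase 1 (accelerating): v₀ = 0 m/s, a = 2.5 m/s².
v² = v₀² + 2aΔx = 0² + 2·2.5·33 = 165 → v = 12.8 m/s
t = (v − v₀)/a = (12.8 − 0)/2.5 = 5.14 s

Phase 2 (decelerating): v₀ = 12.8 m/s, a = -1.8 m/s².
v = v₀ + at → t = (2 − 12.8) / -1.8 = 6.03 s
v² = v₀² + 2aΔx → Δx = (2² − 12.8²)/(2·-1.8) = 44.7 m

Phase 3 (constant speed): v₀ = 2.00 m/s, a = 0 m/s².
v = v₀ + at = 2.00 + (0)(16) = 2.00 m/s
Δx = v₀t + ½at² = 2.00·16 + 0.5·0·16² = 32.0 m
Total distance = 33.0 + 44.7 + 32.0 = 110 m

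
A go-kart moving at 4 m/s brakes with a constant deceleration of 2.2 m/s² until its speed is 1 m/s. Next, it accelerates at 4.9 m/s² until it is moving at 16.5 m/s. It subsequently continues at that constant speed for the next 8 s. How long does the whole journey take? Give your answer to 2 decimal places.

Phase 1 (decelerating): v₀ = 4.00 m/s, a = -2.2 m/s².
v = v₀ + at → t = (1 − 4.00) / -2.2 = 1.36 s
v² = v₀² + 2aΔx → Δx = (1² − 4.00²)/(2·-2.2) = 3.41 m

Phase 2 (accelerating): v₀ = 1.00 m/s, a = 4.9 m/s².
v = v₀ + at → t = (16.5 − 1.00) / 4.9 = 3.16 s
v² = v₀² + 2aΔx → Δx = (16.5² − 1.00²)/(2·4.9) = 27.7 m

Phase 3 (constant speed): v₀ = 16.5 m/s, a = 0 m/s².
v = v₀ + at = 16.5 + (0)(8) = 16.5 m/s
Δx = v₀t + ½at² = 16.5·8 + 0.5·0·8² = 132 m
Total time = 1.36 + 3.16 + 8.00 = 12.5 s

12.53 s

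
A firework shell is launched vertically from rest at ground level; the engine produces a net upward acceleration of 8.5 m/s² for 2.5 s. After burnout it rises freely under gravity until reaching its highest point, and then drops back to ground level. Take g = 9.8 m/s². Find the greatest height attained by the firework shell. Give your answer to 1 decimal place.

Phase 1 (powered ascent): v₀ = 0 m/s, a = 8.5 m/s².
v = v₀ + at = 0 + (8.5)(2.5) = 21.2 m/s
Δx = v₀t + ½at² = 0·2.5 + 0.5·8.5·2.5² = 26.6 m

Phase 2 (coasting upward): v₀ = 21.2 m/s, a = -9.8 m/s².
v = v₀ + at → t = (0 − 21.2) / -9.8 = 2.17 s
v² = v₀² + 2aΔx → Δx = (0² − 21.2²)/(2·-9.8) = 23.0 m
Maximum height = 26.6 + 23.0 = 49.6 m

49.6 m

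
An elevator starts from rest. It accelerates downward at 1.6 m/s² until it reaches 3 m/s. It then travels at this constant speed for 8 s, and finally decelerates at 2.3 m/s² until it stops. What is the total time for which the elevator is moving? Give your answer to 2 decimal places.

11.18 s

Phase 1 (accelerating): v₀ = 0 m/s, a = 1.6 m/s².
v = v₀ + at → t = (3 − 0) / 1.6 = 1.88 s
v² = v₀² + 2aΔx → Δx = (3² − 0²)/(2·1.6) = 2.81 m

Phase 2 (constant speed): v₀ = 3.00 m/s, a = 0 m/s².
v = v₀ + at = 3.00 + (0)(8) = 3.00 m/s
Δx = v₀t + ½at² = 3.00·8 + 0.5·0·8² = 24.0 m

Phase 3 (decelerating): v₀ = 3.00 m/s, a = -2.3 m/s².
v = v₀ + at → t = (0 − 3.00) / -2.3 = 1.30 s
v² = v₀² + 2aΔx → Δx = (0² − 3.00²)/(2·-2.3) = 1.96 m
Total time = 1.88 + 8.00 + 1.30 = 11.2 s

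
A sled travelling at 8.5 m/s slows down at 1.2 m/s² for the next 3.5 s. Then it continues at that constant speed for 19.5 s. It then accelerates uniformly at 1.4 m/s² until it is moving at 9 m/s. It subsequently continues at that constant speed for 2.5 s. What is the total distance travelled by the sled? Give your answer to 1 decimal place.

151.1 m

Phase 1 (decelerating): v₀ = 8.50 m/s, a = -1.2 m/s².
v = v₀ + at = 8.50 + (-1.2)(3.5) = 4.30 m/s
Δx = v₀t + ½at² = 8.50·3.5 + 0.5·-1.2·3.5² = 22.4 m

Phase 2 (constant speed): v₀ = 4.30 m/s, a = 0 m/s².
v = v₀ + at = 4.30 + (0)(19.5) = 4.30 m/s
Δx = v₀t + ½at² = 4.30·19.5 + 0.5·0·19.5² = 83.8 m

Phase 3 (accelerating): v₀ = 4.30 m/s, a = 1.4 m/s².
v = v₀ + at → t = (9 − 4.30) / 1.4 = 3.36 s
v² = v₀² + 2aΔx → Δx = (9² − 4.30²)/(2·1.4) = 22.3 m

Phase 4 (constant speed): v₀ = 9.00 m/s, a = 0 m/s².
v = v₀ + at = 9.00 + (0)(2.5) = 9.00 m/s
Δx = v₀t + ½at² = 9.00·2.5 + 0.5·0·2.5² = 22.5 m
Total distance = 22.4 + 83.8 + 22.3 + 22.5 = 151 m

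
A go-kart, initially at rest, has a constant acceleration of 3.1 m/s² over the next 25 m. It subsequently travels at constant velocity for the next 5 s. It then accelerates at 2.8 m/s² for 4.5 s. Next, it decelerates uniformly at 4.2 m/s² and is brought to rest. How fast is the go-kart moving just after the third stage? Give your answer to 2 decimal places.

25.05 m/s

Phase 1 (accelerating): v₀ = 0 m/s, a = 3.1 m/s².
v² = v₀² + 2aΔx = 0² + 2·3.1·25 = 155 → v = 12.4 m/s
t = (v − v₀)/a = (12.4 − 0)/3.1 = 4.02 s

Phase 2 (constant speed): v₀ = 12.4 m/s, a = 0 m/s².
v = v₀ + at = 12.4 + (0)(5) = 12.4 m/s
Δx = v₀t + ½at² = 12.4·5 + 0.5·0·5² = 62.2 m

Phase 3 (accelerating): v₀ = 12.4 m/s, a = 2.8 m/s².
v = v₀ + at = 12.4 + (2.8)(4.5) = 25.0 m/s
Δx = v₀t + ½at² = 12.4·4.5 + 0.5·2.8·4.5² = 84.4 m
Speed at end of phase 3 = 25.0 m/s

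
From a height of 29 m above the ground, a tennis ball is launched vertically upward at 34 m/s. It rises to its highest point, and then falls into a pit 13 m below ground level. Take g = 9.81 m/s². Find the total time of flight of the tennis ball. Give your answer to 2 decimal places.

8.00 s

Phase 1 (rising): v₀ = 34.0 m/s, a = -9.81 m/s².
v = v₀ + at → t = (0 − 34.0) / -9.81 = 3.47 s
v² = v₀² + 2aΔx → Δx = (0² − 34.0²)/(2·-9.81) = 58.9 m

Phase 2 (falling): v₀ = 0 m/s, a = -9.81 m/s².
Falls 101 m from rest: t = √(2·101/9.81) = 4.54 s; v = g·t = 44.5 m/s.
Total time = 3.47 + 4.54 = 8.00 s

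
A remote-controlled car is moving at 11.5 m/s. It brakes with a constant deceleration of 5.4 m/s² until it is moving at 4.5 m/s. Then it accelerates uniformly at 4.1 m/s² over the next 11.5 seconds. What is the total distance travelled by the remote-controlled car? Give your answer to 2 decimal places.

Phase 1 (decelerating): v₀ = 11.5 m/s, a = -5.4 m/s².
v = v₀ + at → t = (4.5 − 11.5) / -5.4 = 1.30 s
v² = v₀² + 2aΔx → Δx = (4.5² − 11.5²)/(2·-5.4) = 10.4 m

Phase 2 (accelerating): v₀ = 4.50 m/s, a = 4.1 m/s².
v = v₀ + at = 4.50 + (4.1)(11.5) = 51.6 m/s
Δx = v₀t + ½at² = 4.50·11.5 + 0.5·4.1·11.5² = 323 m
Total distance = 10.4 + 323 = 333 m

333.23 m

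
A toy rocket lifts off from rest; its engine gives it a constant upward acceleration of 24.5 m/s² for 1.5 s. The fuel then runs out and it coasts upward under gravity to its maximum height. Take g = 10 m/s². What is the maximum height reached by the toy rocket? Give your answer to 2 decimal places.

95.09 m

Phase 1 (powered ascent): v₀ = 0 m/s, a = 24.5 m/s².
v = v₀ + at = 0 + (24.5)(1.5) = 36.8 m/s
Δx = v₀t + ½at² = 0·1.5 + 0.5·24.5·1.5² = 27.6 m

Phase 2 (coasting upward): v₀ = 36.8 m/s, a = -10 m/s².
v = v₀ + at → t = (0 − 36.8) / -10 = 3.67 s
v² = v₀² + 2aΔx → Δx = (0² − 36.8²)/(2·-10) = 67.5 m
Maximum height = 27.6 + 67.5 = 95.1 m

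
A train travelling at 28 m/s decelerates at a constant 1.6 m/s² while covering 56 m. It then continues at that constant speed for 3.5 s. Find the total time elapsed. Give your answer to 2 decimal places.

5.63 s

Phase 1 (decelerating): v₀ = 28.0 m/s, a = -1.6 m/s².
v² = v₀² + 2aΔx = 28.0² + 2·-1.6·56 = 605 → v = 24.6 m/s
t = (v − v₀)/a = (24.6 − 28.0)/-1.6 = 2.13 s

Phase 2 (constant speed): v₀ = 24.6 m/s, a = 0 m/s².
v = v₀ + at = 24.6 + (0)(3.5) = 24.6 m/s
Δx = v₀t + ½at² = 24.6·3.5 + 0.5·0·3.5² = 86.1 m
Total time = 2.13 + 3.50 = 5.63 s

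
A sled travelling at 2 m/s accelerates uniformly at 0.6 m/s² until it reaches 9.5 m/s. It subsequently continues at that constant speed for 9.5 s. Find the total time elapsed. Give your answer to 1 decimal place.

Phase 1 (accelerating): v₀ = 2.00 m/s, a = 0.6 m/s².
v = v₀ + at → t = (9.5 − 2.00) / 0.6 = 12.5 s
v² = v₀² + 2aΔx → Δx = (9.5² − 2.00²)/(2·0.6) = 71.9 m

Phase 2 (constant speed): v₀ = 9.50 m/s, a = 0 m/s².
v = v₀ + at = 9.50 + (0)(9.5) = 9.50 m/s
Δx = v₀t + ½at² = 9.50·9.5 + 0.5·0·9.5² = 90.2 m
Total time = 12.5 + 9.50 = 22.0 s

22.0 s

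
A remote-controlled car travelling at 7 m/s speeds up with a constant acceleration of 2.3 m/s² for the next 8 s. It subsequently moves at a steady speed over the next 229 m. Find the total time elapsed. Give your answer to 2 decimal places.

Phase 1 (accelerating): v₀ = 7.00 m/s, a = 2.3 m/s².
v = v₀ + at = 7.00 + (2.3)(8) = 25.4 m/s
Δx = v₀t + ½at² = 7.00·8 + 0.5·2.3·8² = 130 m

Phase 2 (constant speed): v₀ = 25.4 m/s, a = 0 m/s².
Constant speed: t = d/v = 229/25.4 = 9.02 s
Total time = 8.00 + 9.02 = 17.0 s

17.02 s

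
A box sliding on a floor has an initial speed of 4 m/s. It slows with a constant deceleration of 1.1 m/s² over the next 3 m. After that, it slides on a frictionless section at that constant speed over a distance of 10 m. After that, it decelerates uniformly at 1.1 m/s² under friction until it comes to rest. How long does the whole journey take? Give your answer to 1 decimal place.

6.9 s

Phase 1 (decelerating): v₀ = 4.00 m/s, a = -1.1 m/s².
v² = v₀² + 2aΔx = 4.00² + 2·-1.1·3 = 9.40 → v = 3.07 m/s
t = (v − v₀)/a = (3.07 − 4.00)/-1.1 = 0.849 s

Phase 2 (constant speed): v₀ = 3.07 m/s, a = 0 m/s².
Constant speed: t = d/v = 10/3.07 = 3.26 s

Phase 3 (decelerating): v₀ = 3.07 m/s, a = -1.1 m/s².
v = v₀ + at → t = (0 − 3.07) / -1.1 = 2.79 s
v² = v₀² + 2aΔx → Δx = (0² − 3.07²)/(2·-1.1) = 4.27 m
Total time = 0.849 + 3.26 + 2.79 = 6.90 s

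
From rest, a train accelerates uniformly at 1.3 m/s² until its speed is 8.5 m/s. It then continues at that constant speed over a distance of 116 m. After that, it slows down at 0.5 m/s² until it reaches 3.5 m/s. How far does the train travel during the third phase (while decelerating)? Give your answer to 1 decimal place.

Phase 1 (accelerating): v₀ = 0 m/s, a = 1.3 m/s².
v = v₀ + at → t = (8.5 − 0) / 1.3 = 6.54 s
v² = v₀² + 2aΔx → Δx = (8.5² − 0²)/(2·1.3) = 27.8 m

Phase 2 (constant speed): v₀ = 8.50 m/s, a = 0 m/s².
Constant speed: t = d/v = 116/8.50 = 13.6 s

Phase 3 (decelerating): v₀ = 8.50 m/s, a = -0.5 m/s².
v = v₀ + at → t = (3.5 − 8.50) / -0.5 = 10.0 s
v² = v₀² + 2aΔx → Δx = (3.5² − 8.50²)/(2·-0.5) = 60.0 m
Distance in phase 3 = 60.0 m

60.0 m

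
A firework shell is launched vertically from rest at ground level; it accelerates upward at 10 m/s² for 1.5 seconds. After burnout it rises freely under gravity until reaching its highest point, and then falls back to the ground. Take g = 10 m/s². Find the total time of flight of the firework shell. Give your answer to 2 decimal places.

5.12 s

Phase 1 (powered ascent): v₀ = 0 m/s, a = 10 m/s².
v = v₀ + at = 0 + (10)(1.5) = 15.0 m/s
Δx = v₀t + ½at² = 0·1.5 + 0.5·10·1.5² = 11.2 m

Phase 2 (coasting upward): v₀ = 15.0 m/s, a = -10 m/s².
v = v₀ + at → t = (0 − 15.0) / -10 = 1.50 s
v² = v₀² + 2aΔx → Δx = (0² − 15.0²)/(2·-10) = 11.2 m

Phase 3 (free fall): v₀ = 0 m/s, a = -10 m/s².
Falls 22.5 m from rest: t = √(2·22.5/10) = 2.12 s; v = g·t = 21.2 m/s.
Total time = 1.50 + 1.50 + 2.12 = 5.12 s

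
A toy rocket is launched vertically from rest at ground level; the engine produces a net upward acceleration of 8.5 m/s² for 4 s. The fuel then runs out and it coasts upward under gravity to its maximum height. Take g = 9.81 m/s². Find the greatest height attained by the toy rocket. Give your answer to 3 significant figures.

Phase 1 (powered ascent): v₀ = 0 m/s, a = 8.5 m/s².
v = v₀ + at = 0 + (8.5)(4) = 34.0 m/s
Δx = v₀t + ½at² = 0·4 + 0.5·8.5·4² = 68.0 m

Phase 2 (coasting upward): v₀ = 34.0 m/s, a = -9.81 m/s².
v = v₀ + at → t = (0 − 34.0) / -9.81 = 3.47 s
v² = v₀² + 2aΔx → Δx = (0² − 34.0²)/(2·-9.81) = 58.9 m
Maximum height = 68.0 + 58.9 = 127 m

127 m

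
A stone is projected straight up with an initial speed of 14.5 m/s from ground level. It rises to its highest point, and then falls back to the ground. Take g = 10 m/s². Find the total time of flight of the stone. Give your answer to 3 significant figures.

Phase 1 (rising): v₀ = 14.5 m/s, a = -10 m/s².
v = v₀ + at → t = (0 − 14.5) / -10 = 1.45 s
v² = v₀² + 2aΔx → Δx = (0² − 14.5²)/(2·-10) = 10.5 m

Phase 2 (falling): v₀ = 0 m/s, a = -10 m/s².
Falls 10.5 m from rest: t = √(2·10.5/10) = 1.45 s; v = g·t = 14.5 m/s.
Total time = 1.45 + 1.45 = 2.90 s

2.90 s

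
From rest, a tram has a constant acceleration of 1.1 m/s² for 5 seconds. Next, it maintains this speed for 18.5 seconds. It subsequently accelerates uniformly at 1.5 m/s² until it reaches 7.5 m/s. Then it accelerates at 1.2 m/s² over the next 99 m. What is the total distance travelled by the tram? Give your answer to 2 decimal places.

223.17 m

Phase 1 (accelerating): v₀ = 0 m/s, a = 1.1 m/s².
v = v₀ + at = 0 + (1.1)(5) = 5.50 m/s
Δx = v₀t + ½at² = 0·5 + 0.5·1.1·5² = 13.8 m

Phase 2 (constant speed): v₀ = 5.50 m/s, a = 0 m/s².
v = v₀ + at = 5.50 + (0)(18.5) = 5.50 m/s
Δx = v₀t + ½at² = 5.50·18.5 + 0.5·0·18.5² = 102 m

Phase 3 (accelerating): v₀ = 5.50 m/s, a = 1.5 m/s².
v = v₀ + at → t = (7.5 − 5.50) / 1.5 = 1.33 s
v² = v₀² + 2aΔx → Δx = (7.5² − 5.50²)/(2·1.5) = 8.67 m

Phase 4 (accelerating): v₀ = 7.50 m/s, a = 1.2 m/s².
v² = v₀² + 2aΔx = 7.50² + 2·1.2·99 = 294 → v = 17.1 m/s
t = (v − v₀)/a = (17.1 − 7.50)/1.2 = 8.04 s
Total distance = 13.8 + 102 + 8.67 + 99.0 = 223 m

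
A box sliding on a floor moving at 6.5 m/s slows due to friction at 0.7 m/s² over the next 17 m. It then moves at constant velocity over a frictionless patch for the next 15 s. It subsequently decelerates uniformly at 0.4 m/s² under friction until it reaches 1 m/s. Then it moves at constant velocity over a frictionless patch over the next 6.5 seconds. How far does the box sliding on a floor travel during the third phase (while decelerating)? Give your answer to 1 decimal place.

Phase 1 (decelerating): v₀ = 6.50 m/s, a = -0.7 m/s².
v² = v₀² + 2aΔx = 6.50² + 2·-0.7·17 = 18.5 → v = 4.30 m/s
t = (v − v₀)/a = (4.30 − 6.50)/-0.7 = 3.15 s

Phase 2 (constant speed): v₀ = 4.30 m/s, a = 0 m/s².
v = v₀ + at = 4.30 + (0)(15) = 4.30 m/s
Δx = v₀t + ½at² = 4.30·15 + 0.5·0·15² = 64.4 m

Phase 3 (decelerating): v₀ = 4.30 m/s, a = -0.4 m/s².
v = v₀ + at → t = (1 − 4.30) / -0.4 = 8.24 s
v² = v₀² + 2aΔx → Δx = (1² − 4.30²)/(2·-0.4) = 21.8 m
Distance in phase 3 = 21.8 m

21.8 m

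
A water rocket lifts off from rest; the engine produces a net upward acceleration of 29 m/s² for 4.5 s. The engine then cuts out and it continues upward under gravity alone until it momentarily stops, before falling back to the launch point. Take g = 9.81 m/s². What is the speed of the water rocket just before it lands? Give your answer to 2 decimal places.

Phase 1 (powered ascent): v₀ = 0 m/s, a = 29 m/s².
v = v₀ + at = 0 + (29)(4.5) = 130 m/s
Δx = v₀t + ½at² = 0·4.5 + 0.5·29·4.5² = 294 m

Phase 2 (coasting upward): v₀ = 130 m/s, a = -9.81 m/s².
v = v₀ + at → t = (0 − 130) / -9.81 = 13.3 s
v² = v₀² + 2aΔx → Δx = (0² − 130²)/(2·-9.81) = 868 m

Phase 3 (free fall): v₀ = 0 m/s, a = -9.81 m/s².
Falls 1160 m from rest: t = √(2·1160/9.81) = 15.4 s; v = g·t = 151 m/s.
Impact speed = 151 m/s

150.97 m/s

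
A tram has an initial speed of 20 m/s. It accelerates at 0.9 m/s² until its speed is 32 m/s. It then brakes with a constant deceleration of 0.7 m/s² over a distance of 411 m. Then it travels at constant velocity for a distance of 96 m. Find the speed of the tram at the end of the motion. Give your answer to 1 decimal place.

Phase 1 (accelerating): v₀ = 20.0 m/s, a = 0.9 m/s².
v = v₀ + at → t = (32 − 20.0) / 0.9 = 13.3 s
v² = v₀² + 2aΔx → Δx = (32² − 20.0²)/(2·0.9) = 347 m

Phase 2 (decelerating): v₀ = 32.0 m/s, a = -0.7 m/s².
v² = v₀² + 2aΔx = 32.0² + 2·-0.7·411 = 449 → v = 21.2 m/s
t = (v − v₀)/a = (21.2 − 32.0)/-0.7 = 15.5 s

Phase 3 (constant speed): v₀ = 21.2 m/s, a = 0 m/s².
Constant speed: t = d/v = 96/21.2 = 4.53 s
Final speed = 21.2 m/s

21.2 m/s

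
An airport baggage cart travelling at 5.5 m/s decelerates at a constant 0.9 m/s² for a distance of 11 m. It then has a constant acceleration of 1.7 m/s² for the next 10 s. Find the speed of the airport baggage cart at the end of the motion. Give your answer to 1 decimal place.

Phase 1 (decelerating): v₀ = 5.50 m/s, a = -0.9 m/s².
v² = v₀² + 2aΔx = 5.50² + 2·-0.9·11 = 10.4 → v = 3.23 m/s
t = (v − v₀)/a = (3.23 − 5.50)/-0.9 = 2.52 s

Phase 2 (accelerating): v₀ = 3.23 m/s, a = 1.7 m/s².
v = v₀ + at = 3.23 + (1.7)(10) = 20.2 m/s
Δx = v₀t + ½at² = 3.23·10 + 0.5·1.7·10² = 117 m
Final speed = 20.2 m/s

20.2 m/s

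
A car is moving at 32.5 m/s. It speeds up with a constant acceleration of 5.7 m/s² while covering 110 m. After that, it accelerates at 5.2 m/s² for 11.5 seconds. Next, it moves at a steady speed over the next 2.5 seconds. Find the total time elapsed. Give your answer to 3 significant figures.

Phase 1 (accelerating): v₀ = 32.5 m/s, a = 5.7 m/s².
v² = v₀² + 2aΔx = 32.5² + 2·5.7·110 = 2310 → v = 48.1 m/s
t = (v − v₀)/a = (48.1 − 32.5)/5.7 = 2.73 s

Phase 2 (accelerating): v₀ = 48.1 m/s, a = 5.2 m/s².
v = v₀ + at = 48.1 + (5.2)(11.5) = 108 m/s
Δx = v₀t + ½at² = 48.1·11.5 + 0.5·5.2·11.5² = 897 m

Phase 3 (constant speed): v₀ = 108 m/s, a = 0 m/s².
v = v₀ + at = 108 + (0)(2.5) = 108 m/s
Δx = v₀t + ½at² = 108·2.5 + 0.5·0·2.5² = 270 m
Total time = 2.73 + 11.5 + 2.50 = 16.7 s

16.7 s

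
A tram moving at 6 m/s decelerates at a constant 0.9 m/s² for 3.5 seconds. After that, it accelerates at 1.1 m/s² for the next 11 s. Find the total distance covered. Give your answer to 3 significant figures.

Phase 1 (decelerating): v₀ = 6.00 m/s, a = -0.9 m/s².
v = v₀ + at = 6.00 + (-0.9)(3.5) = 2.85 m/s
Δx = v₀t + ½at² = 6.00·3.5 + 0.5·-0.9·3.5² = 15.5 m

Phase 2 (accelerating): v₀ = 2.85 m/s, a = 1.1 m/s².
v = v₀ + at = 2.85 + (1.1)(11) = 15.0 m/s
Δx = v₀t + ½at² = 2.85·11 + 0.5·1.1·11² = 97.9 m
Total distance = 15.5 + 97.9 = 113 m

113 m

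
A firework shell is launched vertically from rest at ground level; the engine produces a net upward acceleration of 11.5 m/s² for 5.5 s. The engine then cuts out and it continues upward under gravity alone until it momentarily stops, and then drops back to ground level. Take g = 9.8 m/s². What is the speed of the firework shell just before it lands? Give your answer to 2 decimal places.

86.08 m/s

Phase 1 (powered ascent): v₀ = 0 m/s, a = 11.5 m/s².
v = v₀ + at = 0 + (11.5)(5.5) = 63.2 m/s
Δx = v₀t + ½at² = 0·5.5 + 0.5·11.5·5.5² = 174 m

Phase 2 (coasting upward): v₀ = 63.2 m/s, a = -9.8 m/s².
v = v₀ + at → t = (0 − 63.2) / -9.8 = 6.45 s
v² = v₀² + 2aΔx → Δx = (0² − 63.2²)/(2·-9.8) = 204 m

Phase 3 (free fall): v₀ = 0 m/s, a = -9.8 m/s².
Falls 378 m from rest: t = √(2·378/9.8) = 8.78 s; v = g·t = 86.1 m/s.
Impact speed = 86.1 m/s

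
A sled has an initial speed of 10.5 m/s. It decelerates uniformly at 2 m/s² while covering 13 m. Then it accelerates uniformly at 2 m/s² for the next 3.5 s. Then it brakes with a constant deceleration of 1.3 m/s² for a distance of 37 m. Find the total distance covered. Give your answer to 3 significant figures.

89.0 m

Phase 1 (decelerating): v₀ = 10.5 m/s, a = -2 m/s².
v² = v₀² + 2aΔx = 10.5² + 2·-2·13 = 58.2 → v = 7.63 m/s
t = (v − v₀)/a = (7.63 − 10.5)/-2 = 1.43 s

Phase 2 (accelerating): v₀ = 7.63 m/s, a = 2 m/s².
v = v₀ + at = 7.63 + (2)(3.5) = 14.6 m/s
Δx = v₀t + ½at² = 7.63·3.5 + 0.5·2·3.5² = 39.0 m

Phase 3 (decelerating): v₀ = 14.6 m/s, a = -1.3 m/s².
v² = v₀² + 2aΔx = 14.6² + 2·-1.3·37 = 118 → v = 10.9 m/s
t = (v − v₀)/a = (10.9 − 14.6)/-1.3 = 2.90 s
Total distance = 13.0 + 39.0 + 37.0 = 89.0 m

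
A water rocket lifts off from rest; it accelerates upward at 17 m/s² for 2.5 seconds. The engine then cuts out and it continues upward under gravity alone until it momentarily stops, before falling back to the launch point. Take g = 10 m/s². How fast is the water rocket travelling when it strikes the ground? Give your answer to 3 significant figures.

53.6 m/s

Phase 1 (powered ascent): v₀ = 0 m/s, a = 17 m/s².
v = v₀ + at = 0 + (17)(2.5) = 42.5 m/s
Δx = v₀t + ½at² = 0·2.5 + 0.5·17·2.5² = 53.1 m

Phase 2 (coasting upward): v₀ = 42.5 m/s, a = -10 m/s².
v = v₀ + at → t = (0 − 42.5) / -10 = 4.25 s
v² = v₀² + 2aΔx → Δx = (0² − 42.5²)/(2·-10) = 90.3 m

Phase 3 (free fall): v₀ = 0 m/s, a = -10 m/s².
Falls 143 m from rest: t = √(2·143/10) = 5.36 s; v = g·t = 53.6 m/s.
Impact speed = 53.6 m/s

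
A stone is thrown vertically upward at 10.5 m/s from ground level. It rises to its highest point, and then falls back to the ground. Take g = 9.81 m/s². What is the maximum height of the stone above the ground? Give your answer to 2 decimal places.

Phase 1 (rising): v₀ = 10.5 m/s, a = -9.81 m/s².
v = v₀ + at → t = (0 − 10.5) / -9.81 = 1.07 s
v² = v₀² + 2aΔx → Δx = (0² − 10.5²)/(2·-9.81) = 5.62 m
Maximum height = 5.62 m

5.62 m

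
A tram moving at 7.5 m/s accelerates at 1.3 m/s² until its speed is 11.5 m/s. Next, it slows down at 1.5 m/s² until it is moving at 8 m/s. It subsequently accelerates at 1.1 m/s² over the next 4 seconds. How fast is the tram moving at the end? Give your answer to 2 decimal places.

Phase 1 (accelerating): v₀ = 7.50 m/s, a = 1.3 m/s².
v = v₀ + at → t = (11.5 − 7.50) / 1.3 = 3.08 s
v² = v₀² + 2aΔx → Δx = (11.5² − 7.50²)/(2·1.3) = 29.2 m

Phase 2 (decelerating): v₀ = 11.5 m/s, a = -1.5 m/s².
v = v₀ + at → t = (8 − 11.5) / -1.5 = 2.33 s
v² = v₀² + 2aΔx → Δx = (8² − 11.5²)/(2·-1.5) = 22.8 m

Phase 3 (accelerating): v₀ = 8.00 m/s, a = 1.1 m/s².
v = v₀ + at = 8.00 + (1.1)(4) = 12.4 m/s
Δx = v₀t + ½at² = 8.00·4 + 0.5·1.1·4² = 40.8 m
Final speed = 12.4 m/s

12.40 m/s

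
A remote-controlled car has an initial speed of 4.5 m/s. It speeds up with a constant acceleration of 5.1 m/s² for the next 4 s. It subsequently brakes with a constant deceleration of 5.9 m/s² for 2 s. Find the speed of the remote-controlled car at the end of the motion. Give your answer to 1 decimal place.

Phase 1 (accelerating): v₀ = 4.50 m/s, a = 5.1 m/s².
v = v₀ + at = 4.50 + (5.1)(4) = 24.9 m/s
Δx = v₀t + ½at² = 4.50·4 + 0.5·5.1·4² = 58.8 m

Phase 2 (decelerating): v₀ = 24.9 m/s, a = -5.9 m/s².
v = v₀ + at = 24.9 + (-5.9)(2) = 13.1 m/s
Δx = v₀t + ½at² = 24.9·2 + 0.5·-5.9·2² = 38.0 m
Final speed = 13.1 m/s

13.1 m/s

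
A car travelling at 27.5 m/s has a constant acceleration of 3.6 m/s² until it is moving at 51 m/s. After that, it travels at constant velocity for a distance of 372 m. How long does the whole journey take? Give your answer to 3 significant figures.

13.8 s

Phase 1 (accelerating): v₀ = 27.5 m/s, a = 3.6 m/s².
v = v₀ + at → t = (51 − 27.5) / 3.6 = 6.53 s
v² = v₀² + 2aΔx → Δx = (51² − 27.5²)/(2·3.6) = 256 m

Phase 2 (constant speed): v₀ = 51.0 m/s, a = 0 m/s².
Constant speed: t = d/v = 372/51.0 = 7.29 s
Total time = 6.53 + 7.29 = 13.8 s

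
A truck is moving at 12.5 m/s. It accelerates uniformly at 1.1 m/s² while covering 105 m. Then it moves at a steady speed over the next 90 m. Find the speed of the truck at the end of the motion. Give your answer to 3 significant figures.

Phase 1 (accelerating): v₀ = 12.5 m/s, a = 1.1 m/s².
v² = v₀² + 2aΔx = 12.5² + 2·1.1·105 = 387 → v = 19.7 m/s
t = (v − v₀)/a = (19.7 − 12.5)/1.1 = 6.53 s

Phase 2 (constant speed): v₀ = 19.7 m/s, a = 0 m/s².
Constant speed: t = d/v = 90/19.7 = 4.57 s
Final speed = 19.7 m/s

19.7 m/s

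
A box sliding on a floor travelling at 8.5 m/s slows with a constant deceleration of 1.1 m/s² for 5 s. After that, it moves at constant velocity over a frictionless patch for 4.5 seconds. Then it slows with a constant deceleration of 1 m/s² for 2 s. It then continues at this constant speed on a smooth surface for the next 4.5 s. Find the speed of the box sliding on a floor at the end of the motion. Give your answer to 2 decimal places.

Phase 1 (decelerating): v₀ = 8.50 m/s, a = -1.1 m/s².
v = v₀ + at = 8.50 + (-1.1)(5) = 3.00 m/s
Δx = v₀t + ½at² = 8.50·5 + 0.5·-1.1·5² = 28.8 m

Phase 2 (constant speed): v₀ = 3.00 m/s, a = 0 m/s².
v = v₀ + at = 3.00 + (0)(4.5) = 3.00 m/s
Δx = v₀t + ½at² = 3.00·4.5 + 0.5·0·4.5² = 13.5 m

Phase 3 (decelerating): v₀ = 3.00 m/s, a = -1 m/s².
v = v₀ + at = 3.00 + (-1)(2) = 1.00 m/s
Δx = v₀t + ½at² = 3.00·2 + 0.5·-1·2² = 4.00 m

Phase 4 (constant speed): v₀ = 1.00 m/s, a = 0 m/s².
v = v₀ + at = 1.00 + (0)(4.5) = 1.00 m/s
Δx = v₀t + ½at² = 1.00·4.5 + 0.5·0·4.5² = 4.50 m
Final speed = 1.00 m/s

1.00 m/s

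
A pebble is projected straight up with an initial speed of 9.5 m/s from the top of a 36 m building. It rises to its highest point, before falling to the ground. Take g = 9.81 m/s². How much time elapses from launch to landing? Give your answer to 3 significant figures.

Phase 1 (rising): v₀ = 9.50 m/s, a = -9.81 m/s².
v = v₀ + at → t = (0 − 9.50) / -9.81 = 0.968 s
v² = v₀² + 2aΔx → Δx = (0² − 9.50²)/(2·-9.81) = 4.60 m

Phase 2 (falling): v₀ = 0 m/s, a = -9.81 m/s².
Falls 40.6 m from rest: t = √(2·40.6/9.81) = 2.88 s; v = g·t = 28.2 m/s.
Total time = 0.968 + 2.88 = 3.85 s

3.85 s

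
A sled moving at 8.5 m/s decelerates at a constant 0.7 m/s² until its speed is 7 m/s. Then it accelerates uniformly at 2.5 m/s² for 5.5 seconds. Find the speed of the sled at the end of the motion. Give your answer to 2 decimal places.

Phase 1 (decelerating): v₀ = 8.50 m/s, a = -0.7 m/s².
v = v₀ + at → t = (7 − 8.50) / -0.7 = 2.14 s
v² = v₀² + 2aΔx → Δx = (7² − 8.50²)/(2·-0.7) = 16.6 m

Phase 2 (accelerating): v₀ = 7.00 m/s, a = 2.5 m/s².
v = v₀ + at = 7.00 + (2.5)(5.5) = 20.8 m/s
Δx = v₀t + ½at² = 7.00·5.5 + 0.5·2.5·5.5² = 76.3 m
Final speed = 20.8 m/s

20.75 m/s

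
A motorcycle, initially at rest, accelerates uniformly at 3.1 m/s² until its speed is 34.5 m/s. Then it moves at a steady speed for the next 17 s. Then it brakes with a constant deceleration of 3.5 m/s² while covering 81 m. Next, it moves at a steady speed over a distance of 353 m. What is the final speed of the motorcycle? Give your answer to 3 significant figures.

25.0 m/s

Phase 1 (accelerating): v₀ = 0 m/s, a = 3.1 m/s².
v = v₀ + at → t = (34.5 − 0) / 3.1 = 11.1 s
v² = v₀² + 2aΔx → Δx = (34.5² − 0²)/(2·3.1) = 192 m

Phase 2 (constant speed): v₀ = 34.5 m/s, a = 0 m/s².
v = v₀ + at = 34.5 + (0)(17) = 34.5 m/s
Δx = v₀t + ½at² = 34.5·17 + 0.5·0·17² = 586 m

Phase 3 (decelerating): v₀ = 34.5 m/s, a = -3.5 m/s².
v² = v₀² + 2aΔx = 34.5² + 2·-3.5·81 = 623 → v = 25.0 m/s
t = (v − v₀)/a = (25.0 − 34.5)/-3.5 = 2.72 s

Phase 4 (constant speed): v₀ = 25.0 m/s, a = 0 m/s².
Constant speed: t = d/v = 353/25.0 = 14.1 s
Final speed = 25.0 m/s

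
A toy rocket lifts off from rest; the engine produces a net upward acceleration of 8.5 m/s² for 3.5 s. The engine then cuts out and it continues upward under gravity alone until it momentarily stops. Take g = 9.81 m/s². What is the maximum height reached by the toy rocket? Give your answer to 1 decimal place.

Phase 1 (powered ascent): v₀ = 0 m/s, a = 8.5 m/s².
v = v₀ + at = 0 + (8.5)(3.5) = 29.8 m/s
Δx = v₀t + ½at² = 0·3.5 + 0.5·8.5·3.5² = 52.1 m

Phase 2 (coasting upward): v₀ = 29.8 m/s, a = -9.81 m/s².
v = v₀ + at → t = (0 − 29.8) / -9.81 = 3.03 s
v² = v₀² + 2aΔx → Δx = (0² − 29.8²)/(2·-9.81) = 45.1 m
Maximum height = 52.1 + 45.1 = 97.2 m

97.2 m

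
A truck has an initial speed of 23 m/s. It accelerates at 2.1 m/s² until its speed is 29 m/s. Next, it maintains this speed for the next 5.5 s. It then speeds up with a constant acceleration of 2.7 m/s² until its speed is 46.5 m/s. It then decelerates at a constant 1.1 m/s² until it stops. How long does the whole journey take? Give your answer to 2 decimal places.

57.11 s

Phase 1 (accelerating): v₀ = 23.0 m/s, a = 2.1 m/s².
v = v₀ + at → t = (29 − 23.0) / 2.1 = 2.86 s
v² = v₀² + 2aΔx → Δx = (29² − 23.0²)/(2·2.1) = 74.3 m

Phase 2 (constant speed): v₀ = 29.0 m/s, a = 0 m/s².
v = v₀ + at = 29.0 + (0)(5.5) = 29.0 m/s
Δx = v₀t + ½at² = 29.0·5.5 + 0.5·0·5.5² = 160 m

Phase 3 (accelerating): v₀ = 29.0 m/s, a = 2.7 m/s².
v = v₀ + at → t = (46.5 − 29.0) / 2.7 = 6.48 s
v² = v₀² + 2aΔx → Δx = (46.5² − 29.0²)/(2·2.7) = 245 m

Phase 4 (decelerating): v₀ = 46.5 m/s, a = -1.1 m/s².
v = v₀ + at → t = (0 − 46.5) / -1.1 = 42.3 s
v² = v₀² + 2aΔx → Δx = (0² − 46.5²)/(2·-1.1) = 983 m
Total time = 2.86 + 5.50 + 6.48 + 42.3 = 57.1 s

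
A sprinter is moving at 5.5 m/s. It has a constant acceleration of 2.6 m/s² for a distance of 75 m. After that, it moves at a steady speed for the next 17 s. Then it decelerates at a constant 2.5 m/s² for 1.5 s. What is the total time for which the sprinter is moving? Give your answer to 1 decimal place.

24.3 s

Phase 1 (accelerating): v₀ = 5.50 m/s, a = 2.6 m/s².
v² = v₀² + 2aΔx = 5.50² + 2·2.6·75 = 420 → v = 20.5 m/s
t = (v − v₀)/a = (20.5 − 5.50)/2.6 = 5.77 s

Phase 2 (constant speed): v₀ = 20.5 m/s, a = 0 m/s².
v = v₀ + at = 20.5 + (0)(17) = 20.5 m/s
Δx = v₀t + ½at² = 20.5·17 + 0.5·0·17² = 348 m

Phase 3 (decelerating): v₀ = 20.5 m/s, a = -2.5 m/s².
v = v₀ + at = 20.5 + (-2.5)(1.5) = 16.8 m/s
Δx = v₀t + ½at² = 20.5·1.5 + 0.5·-2.5·1.5² = 27.9 m
Total time = 5.77 + 17.0 + 1.50 = 24.3 s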